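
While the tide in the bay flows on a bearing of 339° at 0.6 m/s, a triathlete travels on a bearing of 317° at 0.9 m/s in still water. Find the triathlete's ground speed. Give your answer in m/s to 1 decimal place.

Taking east as x and north as y: velocity relative to the water = (-0.614, 0.658) m/s; the water relative to ground = (-0.215, 0.560) m/s.
Velocity relative to ground = (-0.614, 0.658) + (-0.215, 0.560) = (-0.829, 1.218) m/s.
Speed = |(-0.829, 1.218)| = 1.474 m/s.

1.5 m/s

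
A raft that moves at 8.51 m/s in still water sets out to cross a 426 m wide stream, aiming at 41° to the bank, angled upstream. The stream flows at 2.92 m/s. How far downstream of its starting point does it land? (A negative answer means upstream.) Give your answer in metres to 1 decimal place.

-267.3 m

Perpendicular speed = 5.583 m/s; crossing time = 426 / 5.583 = 76.302 s.
Net downstream speed = -3.503 m/s.
Drift = -3.503 × 76.302 = -267.254 m (upstream).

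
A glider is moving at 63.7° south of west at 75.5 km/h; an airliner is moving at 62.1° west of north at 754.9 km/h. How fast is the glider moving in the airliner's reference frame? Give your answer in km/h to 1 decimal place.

760.8 km/h

Taking east as x and north as y: glider velocity = (-33.452, -67.685) km/h; airliner velocity = (-667.155, 353.240) km/h.
Velocity of glider relative to airliner = (-33.452, -67.685) − (-667.155, 353.240) = (633.703, -420.925) km/h.
Magnitude = |(633.703, -420.925)| = 760.761 km/h.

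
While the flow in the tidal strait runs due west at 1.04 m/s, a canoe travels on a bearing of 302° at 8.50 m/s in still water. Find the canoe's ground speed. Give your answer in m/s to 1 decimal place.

Taking east as x and north as y: velocity relative to the water = (-7.208, 4.504) m/s; the water relative to ground = (-1.040, 0.000) m/s.
Velocity relative to ground = (-7.208, 4.504) + (-1.040, 0.000) = (-8.248, 4.504) m/s.
Speed = |(-8.248, 4.504)| = 9.398 m/s.

9.4 m/s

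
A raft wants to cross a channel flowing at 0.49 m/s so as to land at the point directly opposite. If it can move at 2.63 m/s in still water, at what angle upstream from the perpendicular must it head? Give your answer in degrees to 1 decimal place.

To cancel the current, the upstream component of the raft's velocity must equal the flow: 2.63 sin θ = 0.49.
sin θ = 0.49 / 2.63 = 0.1863.
θ = arcsin(0.1863) = 10.738°.

10.7°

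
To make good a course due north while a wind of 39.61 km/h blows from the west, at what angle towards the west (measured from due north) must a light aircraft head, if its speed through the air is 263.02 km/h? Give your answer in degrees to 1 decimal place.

The wind pushes perpendicular to the desired track; the heading must have a component into the wind equal to 39.61 km/h: 263.02 sin θ = 39.61.
sin θ = 0.1506, so θ = 8.662°.

8.7°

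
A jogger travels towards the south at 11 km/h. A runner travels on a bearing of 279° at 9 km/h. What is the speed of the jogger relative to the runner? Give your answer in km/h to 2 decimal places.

15.26 km/h

Taking east as x and north as y: jogger velocity = (0.000, -11.000) km/h; runner velocity = (-8.889, 1.408) km/h.
Velocity of jogger relative to runner = (0.000, -11.000) − (-8.889, 1.408) = (8.889, -12.408) km/h.
Magnitude = |(8.889, -12.408)| = 15.263 km/h.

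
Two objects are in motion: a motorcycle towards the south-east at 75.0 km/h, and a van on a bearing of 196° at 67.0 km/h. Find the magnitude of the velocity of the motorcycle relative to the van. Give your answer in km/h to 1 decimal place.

Taking east as x and north as y: motorcycle velocity = (53.033, -53.033) km/h; van velocity = (-18.468, -64.405) km/h.
Velocity of motorcycle relative to van = (53.033, -53.033) − (-18.468, -64.405) = (71.501, 11.372) km/h.
Magnitude = |(71.501, 11.372)| = 72.399 km/h.

72.4 km/h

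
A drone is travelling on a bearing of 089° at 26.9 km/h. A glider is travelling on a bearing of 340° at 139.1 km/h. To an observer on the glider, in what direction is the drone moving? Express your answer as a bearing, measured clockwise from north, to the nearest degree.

Taking east as x and north as y: drone velocity = (26.896, 0.469) km/h; glider velocity = (-47.575, 130.711) km/h.
Velocity of drone relative to glider = (26.896, 0.469) − (-47.575, 130.711) = (74.471, -130.242) km/h.
Bearing = atan2(74.47, -130.24) = 150.24° clockwise from north.

150°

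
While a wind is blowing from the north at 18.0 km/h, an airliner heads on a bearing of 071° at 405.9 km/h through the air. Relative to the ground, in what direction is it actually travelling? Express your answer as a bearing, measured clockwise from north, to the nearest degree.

073°

Taking east as x and north as y: velocity relative to the air = (383.786, 132.148) km/h; the air relative to ground = (0.000, -18.000) km/h.
Velocity relative to ground = (383.786, 132.148) + (0.000, -18.000) = (383.786, 114.148) km/h.
Bearing = atan2(383.79, 114.15) = 73.44° clockwise from north.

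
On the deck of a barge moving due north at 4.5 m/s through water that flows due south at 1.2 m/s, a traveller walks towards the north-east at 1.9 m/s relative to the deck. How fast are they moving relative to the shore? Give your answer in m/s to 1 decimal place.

In east/north components (m/s): traveller relative to barge = (1.344, 1.344); barge relative to water = (0.000, 4.500); water relative to ground = (0.000, -1.200).
Sum = (1.344, 4.644) m/s.
Speed = |(1.344, 4.644)| = 4.834 m/s.

4.8 m/s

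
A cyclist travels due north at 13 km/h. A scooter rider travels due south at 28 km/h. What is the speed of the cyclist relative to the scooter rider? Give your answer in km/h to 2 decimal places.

41.00 km/h

Taking east as x and north as y: cyclist velocity = (0.000, 13.000) km/h; scooter rider velocity = (0.000, -28.000) km/h.
Velocity of cyclist relative to scooter rider = (0.000, 13.000) − (0.000, -28.000) = (0.000, 41.000) km/h.
Magnitude = |(0.000, 41.000)| = 41.000 km/h.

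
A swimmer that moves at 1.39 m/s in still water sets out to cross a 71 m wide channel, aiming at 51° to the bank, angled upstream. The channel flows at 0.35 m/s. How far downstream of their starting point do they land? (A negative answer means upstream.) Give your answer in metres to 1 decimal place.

Perpendicular speed = 1.080 m/s; crossing time = 71 / 1.080 = 65.727 s.
Net downstream speed = -0.525 m/s.
Drift = -0.525 × 65.727 = -34.490 m (upstream).

-34.5 m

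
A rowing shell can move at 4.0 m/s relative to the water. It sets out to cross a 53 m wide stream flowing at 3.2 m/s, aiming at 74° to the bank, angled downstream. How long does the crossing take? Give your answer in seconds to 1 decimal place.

The component of the rowing shell's velocity perpendicular to the bank is 4.0 × sin 74° = 3.845 m/s.
The current is parallel to the bank, so it does not affect the crossing time.
Time = 53 / 3.845 = 13.784 s.

13.8 s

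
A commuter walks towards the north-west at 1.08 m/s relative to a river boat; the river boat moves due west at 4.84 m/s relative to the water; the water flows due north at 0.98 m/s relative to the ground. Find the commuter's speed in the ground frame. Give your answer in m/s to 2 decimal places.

5.87 m/s

In east/north components (m/s): commuter relative to river boat = (-0.764, 0.764); river boat relative to water = (-4.840, 0.000); water relative to ground = (0.000, 0.980).
Sum = (-5.604, 1.744) m/s.
Speed = |(-5.604, 1.744)| = 5.869 m/s.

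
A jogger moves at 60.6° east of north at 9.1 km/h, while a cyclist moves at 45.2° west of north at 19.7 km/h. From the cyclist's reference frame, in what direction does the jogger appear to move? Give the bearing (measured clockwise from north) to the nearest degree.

Taking east as x and north as y: jogger velocity = (7.928, 4.467) km/h; cyclist velocity = (-13.979, 13.881) km/h.
Velocity of jogger relative to cyclist = (7.928, 4.467) − (-13.979, 13.881) = (21.907, -9.414) km/h.
Bearing = atan2(21.91, -9.41) = 113.25° clockwise from north.

113°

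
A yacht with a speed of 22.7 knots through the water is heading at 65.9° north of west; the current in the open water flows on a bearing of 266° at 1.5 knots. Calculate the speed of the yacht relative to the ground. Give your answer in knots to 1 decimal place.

23.3 knots

Taking east as x and north as y: velocity relative to the water = (-9.269, 20.721) knots; the water relative to ground = (-1.496, -0.105) knots.
Velocity relative to ground = (-9.269, 20.721) + (-1.496, -0.105) = (-10.765, 20.617) knots.
Speed = |(-10.765, 20.617)| = 23.258 knots.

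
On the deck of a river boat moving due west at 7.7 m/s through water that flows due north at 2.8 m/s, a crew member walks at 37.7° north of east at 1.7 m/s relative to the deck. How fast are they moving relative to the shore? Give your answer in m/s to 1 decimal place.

In east/north components (m/s): crew member relative to river boat = (1.345, 1.040); river boat relative to water = (-7.700, 0.000); water relative to ground = (0.000, 2.800).
Sum = (-6.355, 3.840) m/s.
Speed = |(-6.355, 3.840)| = 7.425 m/s.

7.4 m/s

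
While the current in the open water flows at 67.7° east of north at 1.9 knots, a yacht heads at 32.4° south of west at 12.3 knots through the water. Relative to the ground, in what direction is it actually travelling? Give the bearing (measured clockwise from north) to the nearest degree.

Taking east as x and north as y: velocity relative to the water = (-10.385, -6.591) knots; the water relative to ground = (1.758, 0.721) knots.
Velocity relative to ground = (-10.385, -6.591) + (1.758, 0.721) = (-8.627, -5.870) knots.
Bearing = atan2(-8.63, -5.87) = 235.77° clockwise from north.

236°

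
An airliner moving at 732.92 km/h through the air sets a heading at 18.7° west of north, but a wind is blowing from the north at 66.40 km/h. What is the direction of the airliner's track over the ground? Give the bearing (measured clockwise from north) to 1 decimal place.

339.5°

Taking east as x and north as y: velocity relative to the air = (-234.984, 694.229) km/h; the air relative to ground = (0.000, -66.400) km/h.
Velocity relative to ground = (-234.984, 694.229) + (0.000, -66.400) = (-234.984, 627.829) km/h.
Bearing = atan2(-234.98, 627.83) = 339.48° clockwise from north.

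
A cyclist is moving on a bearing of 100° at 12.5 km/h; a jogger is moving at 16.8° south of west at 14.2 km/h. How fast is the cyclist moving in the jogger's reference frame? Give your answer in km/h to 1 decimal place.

Taking east as x and north as y: cyclist velocity = (12.310, -2.171) km/h; jogger velocity = (-13.594, -4.104) km/h.
Velocity of cyclist relative to jogger = (12.310, -2.171) − (-13.594, -4.104) = (25.904, 1.934) km/h.
Magnitude = |(25.904, 1.934)| = 25.976 km/h.

26.0 km/h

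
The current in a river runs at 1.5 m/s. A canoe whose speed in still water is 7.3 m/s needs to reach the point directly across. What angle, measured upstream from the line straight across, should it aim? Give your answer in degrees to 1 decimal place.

To cancel the current, the upstream component of the canoe's velocity must equal the flow: 7.3 sin θ = 1.5.
sin θ = 1.5 / 7.3 = 0.2055.
θ = arcsin(0.2055) = 11.858°.

11.9°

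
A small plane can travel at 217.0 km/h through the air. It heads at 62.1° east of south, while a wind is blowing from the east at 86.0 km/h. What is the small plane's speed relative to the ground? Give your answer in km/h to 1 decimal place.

146.6 km/h

Taking east as x and north as y: velocity relative to the air = (191.777, -101.541) km/h; the air relative to ground = (-86.000, 0.000) km/h.
Velocity relative to ground = (191.777, -101.541) + (-86.000, 0.000) = (105.777, -101.541) km/h.
Speed = |(105.777, -101.541)| = 146.627 km/h.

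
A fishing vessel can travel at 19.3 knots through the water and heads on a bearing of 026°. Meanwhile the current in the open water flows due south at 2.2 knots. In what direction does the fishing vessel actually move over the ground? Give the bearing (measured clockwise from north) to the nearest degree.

Taking east as x and north as y: velocity relative to the water = (8.461, 17.347) knots; the water relative to ground = (0.000, -2.200) knots.
Velocity relative to ground = (8.461, 17.347) + (0.000, -2.200) = (8.461, 15.147) knots.
Bearing = atan2(8.46, 15.15) = 29.19° clockwise from north.

029°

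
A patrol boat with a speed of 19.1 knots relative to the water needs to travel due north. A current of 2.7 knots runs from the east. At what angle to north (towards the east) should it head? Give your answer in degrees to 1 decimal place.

The current pushes perpendicular to the desired track; the heading must have a component into the current equal to 2.7 knots: 19.1 sin θ = 2.7.
sin θ = 0.1414, so θ = 8.127°.

8.1°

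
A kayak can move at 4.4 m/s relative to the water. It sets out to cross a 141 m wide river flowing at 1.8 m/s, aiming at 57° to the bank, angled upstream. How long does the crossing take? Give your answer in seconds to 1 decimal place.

38.2 s

The component of the kayak's velocity perpendicular to the bank is 4.4 × sin 57° = 3.690 m/s.
Only the cross-stream component determines the crossing time; the current contributes nothing perpendicular to the bank.
Time = 141 / 3.690 = 38.210 s.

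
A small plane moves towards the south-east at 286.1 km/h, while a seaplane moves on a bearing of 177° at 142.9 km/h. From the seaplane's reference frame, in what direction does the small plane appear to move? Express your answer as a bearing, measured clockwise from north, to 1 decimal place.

107.0°

Taking east as x and north as y: small plane velocity = (202.303, -202.303) km/h; seaplane velocity = (7.479, -142.704) km/h.
Velocity of small plane relative to seaplane = (202.303, -202.303) − (7.479, -142.704) = (194.824, -59.599) km/h.
Bearing = atan2(194.82, -59.60) = 107.01° clockwise from north.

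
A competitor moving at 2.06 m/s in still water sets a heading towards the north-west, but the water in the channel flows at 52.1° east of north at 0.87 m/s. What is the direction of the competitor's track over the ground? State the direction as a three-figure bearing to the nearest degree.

339°

Taking east as x and north as y: velocity relative to the water = (-1.457, 1.457) m/s; the water relative to ground = (0.687, 0.534) m/s.
Velocity relative to ground = (-1.457, 1.457) + (0.687, 0.534) = (-0.770, 1.991) m/s.
Bearing = atan2(-0.77, 1.99) = 338.85° clockwise from north.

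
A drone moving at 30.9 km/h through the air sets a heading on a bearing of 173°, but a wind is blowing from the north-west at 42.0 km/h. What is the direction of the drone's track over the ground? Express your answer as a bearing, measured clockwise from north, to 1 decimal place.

151.0°

Taking east as x and north as y: velocity relative to the air = (3.766, -30.670) km/h; the air relative to ground = (29.698, -29.698) km/h.
Velocity relative to ground = (3.766, -30.670) + (29.698, -29.698) = (33.464, -60.368) km/h.
Bearing = atan2(33.46, -60.37) = 151.00° clockwise from north.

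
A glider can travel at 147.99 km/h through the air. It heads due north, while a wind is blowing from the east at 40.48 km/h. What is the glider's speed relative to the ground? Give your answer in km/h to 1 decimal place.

Taking east as x and north as y: velocity relative to the air = (0.000, 147.990) km/h; the air relative to ground = (-40.480, 0.000) km/h.
Velocity relative to ground = (0.000, 147.990) + (-40.480, 0.000) = (-40.480, 147.990) km/h.
Speed = |(-40.480, 147.990)| = 153.426 km/h.

153.4 km/h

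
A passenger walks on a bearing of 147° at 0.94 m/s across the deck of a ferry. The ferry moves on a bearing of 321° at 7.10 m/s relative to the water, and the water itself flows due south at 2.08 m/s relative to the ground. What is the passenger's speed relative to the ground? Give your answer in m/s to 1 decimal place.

4.8 m/s

In east/north components (m/s): passenger relative to ferry = (0.512, -0.788); ferry relative to water = (-4.468, 5.518); water relative to ground = (0.000, -2.080).
Sum = (-3.956, 2.649) m/s.
Speed = |(-3.956, 2.649)| = 4.761 m/s.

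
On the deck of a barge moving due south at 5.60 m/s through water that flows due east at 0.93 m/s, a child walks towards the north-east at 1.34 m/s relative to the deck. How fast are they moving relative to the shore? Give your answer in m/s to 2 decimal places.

In east/north components (m/s): child relative to barge = (0.948, 0.948); barge relative to water = (0.000, -5.600); water relative to ground = (0.930, 0.000).
Sum = (1.878, -4.652) m/s.
Speed = |(1.878, -4.652)| = 5.017 m/s.

5.02 m/s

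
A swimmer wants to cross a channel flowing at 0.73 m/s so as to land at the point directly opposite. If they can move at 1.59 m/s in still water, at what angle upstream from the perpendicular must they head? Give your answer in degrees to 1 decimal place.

27.3°

To cancel the current, the upstream component of the swimmer's velocity must equal the flow: 1.59 sin θ = 0.73.
sin θ = 0.73 / 1.59 = 0.4591.
θ = arcsin(0.4591) = 27.330°.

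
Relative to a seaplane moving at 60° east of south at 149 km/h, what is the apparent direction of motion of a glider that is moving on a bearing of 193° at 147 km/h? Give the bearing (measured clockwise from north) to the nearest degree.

Taking east as x and north as y: glider velocity = (-33.068, -143.232) km/h; seaplane velocity = (129.038, -74.500) km/h.
Velocity of glider relative to seaplane = (-33.068, -143.232) − (129.038, -74.500) = (-162.106, -68.732) km/h.
Bearing = atan2(-162.11, -68.73) = 247.02° clockwise from north.

247°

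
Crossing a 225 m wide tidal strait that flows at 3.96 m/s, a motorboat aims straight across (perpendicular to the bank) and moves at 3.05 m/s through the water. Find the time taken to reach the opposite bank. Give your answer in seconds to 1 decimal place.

The component of the motorboat's velocity perpendicular to the bank is 3.05 m/s.
Only the cross-stream component determines the crossing time; the current contributes nothing perpendicular to the bank.
Time = 225 / 3.050 = 73.770 s.

73.8 s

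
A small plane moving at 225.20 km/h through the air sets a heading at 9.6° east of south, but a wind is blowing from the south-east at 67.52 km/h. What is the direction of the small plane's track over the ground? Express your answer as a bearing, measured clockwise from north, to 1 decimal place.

183.3°

Taking east as x and north as y: velocity relative to the air = (37.556, -222.046) km/h; the air relative to ground = (-47.744, 47.744) km/h.
Velocity relative to ground = (37.556, -222.046) + (-47.744, 47.744) = (-10.188, -174.302) km/h.
Bearing = atan2(-10.19, -174.30) = 183.34° clockwise from north.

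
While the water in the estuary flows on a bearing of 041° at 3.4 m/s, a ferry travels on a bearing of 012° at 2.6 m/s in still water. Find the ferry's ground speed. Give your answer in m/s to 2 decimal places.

Taking east as x and north as y: velocity relative to the water = (0.541, 2.543) m/s; the water relative to ground = (2.231, 2.566) m/s.
Velocity relative to ground = (0.541, 2.543) + (2.231, 2.566) = (2.771, 5.109) m/s.
Speed = |(2.771, 5.109)| = 5.812 m/s.

5.81 m/s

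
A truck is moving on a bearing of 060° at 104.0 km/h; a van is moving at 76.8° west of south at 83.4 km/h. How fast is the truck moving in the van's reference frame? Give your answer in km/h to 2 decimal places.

185.41 km/h

Taking east as x and north as y: truck velocity = (90.067, 52.000) km/h; van velocity = (-81.196, -19.044) km/h.
Velocity of truck relative to van = (90.067, 52.000) − (-81.196, -19.044) = (171.263, 71.044) km/h.
Magnitude = |(171.263, 71.044)| = 185.414 km/h.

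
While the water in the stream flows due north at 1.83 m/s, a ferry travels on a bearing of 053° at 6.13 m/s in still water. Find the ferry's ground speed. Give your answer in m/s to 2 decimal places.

Taking east as x and north as y: velocity relative to the water = (4.896, 3.689) m/s; the water relative to ground = (0.000, 1.830) m/s.
Velocity relative to ground = (4.896, 3.689) + (0.000, 1.830) = (4.896, 5.519) m/s.
Speed = |(4.896, 5.519)| = 7.378 m/s.

7.38 m/s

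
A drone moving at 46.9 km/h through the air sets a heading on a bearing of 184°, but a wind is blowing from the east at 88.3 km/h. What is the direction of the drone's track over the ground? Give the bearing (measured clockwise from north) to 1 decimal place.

242.9°

Taking east as x and north as y: velocity relative to the air = (-3.272, -46.786) km/h; the air relative to ground = (-88.300, 0.000) km/h.
Velocity relative to ground = (-3.272, -46.786) + (-88.300, 0.000) = (-91.572, -46.786) km/h.
Bearing = atan2(-91.57, -46.79) = 242.94° clockwise from north.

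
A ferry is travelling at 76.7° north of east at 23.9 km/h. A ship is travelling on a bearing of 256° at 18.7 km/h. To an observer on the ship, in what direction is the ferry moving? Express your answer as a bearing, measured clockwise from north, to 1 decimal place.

040.4°

Taking east as x and north as y: ferry velocity = (5.498, 23.259) km/h; ship velocity = (-18.145, -4.524) km/h.
Velocity of ferry relative to ship = (5.498, 23.259) − (-18.145, -4.524) = (23.643, 27.783) km/h.
Bearing = atan2(23.64, 27.78) = 40.40° clockwise from north.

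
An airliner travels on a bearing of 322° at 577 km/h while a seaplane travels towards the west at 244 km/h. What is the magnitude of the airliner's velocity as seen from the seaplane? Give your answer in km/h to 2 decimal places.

Taking east as x and north as y: airliner velocity = (-355.237, 454.682) km/h; seaplane velocity = (-244.000, 0.000) km/h.
Velocity of airliner relative to seaplane = (-355.237, 454.682) − (-244.000, 0.000) = (-111.237, 454.682) km/h.
Magnitude = |(-111.237, 454.682)| = 468.091 km/h.

468.09 km/h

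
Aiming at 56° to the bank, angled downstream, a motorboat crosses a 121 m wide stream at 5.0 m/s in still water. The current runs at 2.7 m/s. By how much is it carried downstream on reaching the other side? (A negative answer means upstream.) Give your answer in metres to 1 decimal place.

Perpendicular speed = 4.145 m/s; crossing time = 121 / 4.145 = 29.190 s.
Net downstream speed = 5.496 m/s.
Drift = 5.496 × 29.190 = 160.430 m (downstream).

160.4 m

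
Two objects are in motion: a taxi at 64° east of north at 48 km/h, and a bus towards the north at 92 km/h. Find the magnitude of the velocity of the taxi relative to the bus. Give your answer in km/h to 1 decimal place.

Taking east as x and north as y: taxi velocity = (43.142, 21.042) km/h; bus velocity = (0.000, 92.000) km/h.
Velocity of taxi relative to bus = (43.142, 21.042) − (0.000, 92.000) = (43.142, -70.958) km/h.
Magnitude = |(43.142, -70.958)| = 83.044 km/h.

83.0 km/h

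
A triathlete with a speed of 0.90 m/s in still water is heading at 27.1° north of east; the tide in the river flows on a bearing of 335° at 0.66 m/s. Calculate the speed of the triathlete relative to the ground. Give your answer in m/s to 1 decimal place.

1.1 m/s

Taking east as x and north as y: velocity relative to the water = (0.801, 0.410) m/s; the water relative to ground = (-0.279, 0.598) m/s.
Velocity relative to ground = (0.801, 0.410) + (-0.279, 0.598) = (0.522, 1.008) m/s.
Speed = |(0.522, 1.008)| = 1.135 m/s.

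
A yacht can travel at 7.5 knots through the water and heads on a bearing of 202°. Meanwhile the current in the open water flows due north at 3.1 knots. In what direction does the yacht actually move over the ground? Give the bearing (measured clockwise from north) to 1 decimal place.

216.1°

Taking east as x and north as y: velocity relative to the water = (-2.810, -6.954) knots; the water relative to ground = (0.000, 3.100) knots.
Velocity relative to ground = (-2.810, -6.954) + (0.000, 3.100) = (-2.810, -3.854) knots.
Bearing = atan2(-2.81, -3.85) = 216.09° clockwise from north.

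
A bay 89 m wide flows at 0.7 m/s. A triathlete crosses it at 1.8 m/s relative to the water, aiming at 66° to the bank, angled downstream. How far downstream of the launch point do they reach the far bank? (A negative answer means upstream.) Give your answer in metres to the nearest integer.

Perpendicular speed = 1.644 m/s; crossing time = 89 / 1.644 = 54.124 s.
Net downstream speed = 1.432 m/s.
Drift = 1.432 × 54.124 = 77.512 m (downstream).

78 m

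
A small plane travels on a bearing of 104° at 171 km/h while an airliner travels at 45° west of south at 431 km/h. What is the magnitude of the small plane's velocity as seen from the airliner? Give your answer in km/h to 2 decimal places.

Taking east as x and north as y: small plane velocity = (165.921, -41.369) km/h; airliner velocity = (-304.763, -304.763) km/h.
Velocity of small plane relative to airliner = (165.921, -41.369) − (-304.763, -304.763) = (470.684, 263.394) km/h.
Magnitude = |(470.684, 263.394)| = 539.370 km/h.

539.37 km/h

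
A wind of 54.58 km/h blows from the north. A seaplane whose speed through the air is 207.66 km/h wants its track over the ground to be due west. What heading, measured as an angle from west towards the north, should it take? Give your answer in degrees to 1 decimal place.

15.2°

The wind pushes perpendicular to the desired track; the heading must have a component into the wind equal to 54.58 km/h: 207.66 sin θ = 54.58.
sin θ = 0.2628, so θ = 15.238°.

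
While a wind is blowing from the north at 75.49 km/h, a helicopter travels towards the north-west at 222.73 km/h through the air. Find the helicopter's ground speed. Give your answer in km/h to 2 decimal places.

Taking east as x and north as y: velocity relative to the air = (-157.494, 157.494) km/h; the air relative to ground = (0.000, -75.490) km/h.
Velocity relative to ground = (-157.494, 157.494) + (0.000, -75.490) = (-157.494, 82.004) km/h.
Speed = |(-157.494, 82.004)| = 177.564 km/h.

177.56 km/h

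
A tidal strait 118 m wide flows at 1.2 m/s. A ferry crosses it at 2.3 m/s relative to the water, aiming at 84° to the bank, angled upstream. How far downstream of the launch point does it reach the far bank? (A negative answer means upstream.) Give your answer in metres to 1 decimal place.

49.5 m

Perpendicular speed = 2.287 m/s; crossing time = 118 / 2.287 = 51.587 s.
Net downstream speed = 0.960 m/s.
Drift = 0.960 × 51.587 = 49.502 m (downstream).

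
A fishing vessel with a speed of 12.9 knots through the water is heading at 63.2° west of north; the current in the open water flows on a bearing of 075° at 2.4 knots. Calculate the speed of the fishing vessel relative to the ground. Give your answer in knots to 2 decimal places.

11.23 knots

Taking east as x and north as y: velocity relative to the water = (-11.514, 5.816) knots; the water relative to ground = (2.318, 0.621) knots.
Velocity relative to ground = (-11.514, 5.816) + (2.318, 0.621) = (-9.196, 6.437) knots.
Speed = |(-9.196, 6.437)| = 11.225 knots.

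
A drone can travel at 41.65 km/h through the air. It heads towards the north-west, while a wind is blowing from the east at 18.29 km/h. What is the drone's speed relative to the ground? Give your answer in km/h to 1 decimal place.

Taking east as x and north as y: velocity relative to the air = (-29.451, 29.451) km/h; the air relative to ground = (-18.290, 0.000) km/h.
Velocity relative to ground = (-29.451, 29.451) + (-18.290, 0.000) = (-47.741, 29.451) km/h.
Speed = |(-47.741, 29.451)| = 56.094 km/h.

56.1 km/h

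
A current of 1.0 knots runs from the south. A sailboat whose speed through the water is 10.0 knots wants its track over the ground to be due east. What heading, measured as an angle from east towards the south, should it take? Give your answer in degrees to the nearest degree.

6°

The current pushes perpendicular to the desired track; the heading must have a component into the current equal to 1.0 knots: 10.0 sin θ = 1.0.
sin θ = 0.1000, so θ = 5.739°.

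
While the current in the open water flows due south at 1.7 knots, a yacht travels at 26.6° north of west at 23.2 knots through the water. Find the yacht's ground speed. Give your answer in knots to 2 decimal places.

22.49 knots

Taking east as x and north as y: velocity relative to the water = (-20.744, 10.388) knots; the water relative to ground = (0.000, -1.700) knots.
Velocity relative to ground = (-20.744, 10.388) + (0.000, -1.700) = (-20.744, 8.688) knots.
Speed = |(-20.744, 8.688)| = 22.490 knots.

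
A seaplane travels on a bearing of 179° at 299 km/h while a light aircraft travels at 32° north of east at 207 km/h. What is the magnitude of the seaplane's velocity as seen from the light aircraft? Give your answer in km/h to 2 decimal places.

442.72 km/h

Taking east as x and north as y: seaplane velocity = (5.218, -298.954) km/h; light aircraft velocity = (175.546, 109.693) km/h.
Velocity of seaplane relative to light aircraft = (5.218, -298.954) − (175.546, 109.693) = (-170.328, -408.648) km/h.
Magnitude = |(-170.328, -408.648)| = 442.724 km/h.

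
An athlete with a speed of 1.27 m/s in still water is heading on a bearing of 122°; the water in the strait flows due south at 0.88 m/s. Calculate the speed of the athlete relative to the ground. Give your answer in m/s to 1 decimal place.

Taking east as x and north as y: velocity relative to the water = (1.077, -0.673) m/s; the water relative to ground = (0.000, -0.880) m/s.
Velocity relative to ground = (1.077, -0.673) + (0.000, -0.880) = (1.077, -1.553) m/s.
Speed = |(1.077, -1.553)| = 1.890 m/s.

1.9 m/s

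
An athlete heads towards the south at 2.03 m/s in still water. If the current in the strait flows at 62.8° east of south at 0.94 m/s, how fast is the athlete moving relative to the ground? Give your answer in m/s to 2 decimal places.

Taking east as x and north as y: velocity relative to the water = (0.000, -2.030) m/s; the water relative to ground = (0.836, -0.430) m/s.
Velocity relative to ground = (0.000, -2.030) + (0.836, -0.430) = (0.836, -2.460) m/s.
Speed = |(0.836, -2.460)| = 2.598 m/s.

2.60 m/s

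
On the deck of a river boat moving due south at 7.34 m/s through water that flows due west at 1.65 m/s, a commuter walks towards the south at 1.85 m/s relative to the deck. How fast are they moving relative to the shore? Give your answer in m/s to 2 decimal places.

In east/north components (m/s): commuter relative to river boat = (0.000, -1.850); river boat relative to water = (0.000, -7.340); water relative to ground = (-1.650, 0.000).
Sum = (-1.650, -9.190) m/s.
Speed = |(-1.650, -9.190)| = 9.337 m/s.

9.34 m/s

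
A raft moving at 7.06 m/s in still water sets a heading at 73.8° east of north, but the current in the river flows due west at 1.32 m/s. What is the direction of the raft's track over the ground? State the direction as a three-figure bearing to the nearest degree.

Taking east as x and north as y: velocity relative to the water = (6.780, 1.970) m/s; the water relative to ground = (-1.320, 0.000) m/s.
Velocity relative to ground = (6.780, 1.970) + (-1.320, 0.000) = (5.460, 1.970) m/s.
Bearing = atan2(5.46, 1.97) = 70.16° clockwise from north.

070°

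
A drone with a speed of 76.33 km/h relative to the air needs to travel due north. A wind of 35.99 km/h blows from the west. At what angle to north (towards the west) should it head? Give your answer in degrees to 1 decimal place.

28.1°

The wind pushes perpendicular to the desired track; the heading must have a component into the wind equal to 35.99 km/h: 76.33 sin θ = 35.99.
sin θ = 0.4715, so θ = 28.132°.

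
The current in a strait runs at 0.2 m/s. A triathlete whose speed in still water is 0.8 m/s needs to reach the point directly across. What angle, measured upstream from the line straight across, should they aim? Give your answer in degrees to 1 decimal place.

To cancel the current, the upstream component of the triathlete's velocity must equal the flow: 0.8 sin θ = 0.2.
sin θ = 0.2 / 0.8 = 0.2500.
θ = arcsin(0.2500) = 14.478°.

14.5°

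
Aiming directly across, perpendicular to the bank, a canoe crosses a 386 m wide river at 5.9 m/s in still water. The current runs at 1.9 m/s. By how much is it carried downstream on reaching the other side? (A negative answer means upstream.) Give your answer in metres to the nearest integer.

Perpendicular speed = 5.900 m/s; crossing time = 386 / 5.900 = 65.424 s.
Net downstream speed = 1.900 m/s.
Drift = 1.900 × 65.424 = 124.305 m (downstream).

124 m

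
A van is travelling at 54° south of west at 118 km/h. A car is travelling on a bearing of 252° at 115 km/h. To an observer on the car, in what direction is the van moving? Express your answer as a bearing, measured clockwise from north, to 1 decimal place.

Taking east as x and north as y: van velocity = (-69.359, -95.464) km/h; car velocity = (-109.371, -35.537) km/h.
Velocity of van relative to car = (-69.359, -95.464) − (-109.371, -35.537) = (40.013, -59.927) km/h.
Bearing = atan2(40.01, -59.93) = 146.27° clockwise from north.

146.3°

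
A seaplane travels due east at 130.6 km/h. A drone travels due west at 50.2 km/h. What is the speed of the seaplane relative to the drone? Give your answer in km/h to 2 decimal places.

Taking east as x and north as y: seaplane velocity = (130.600, 0.000) km/h; drone velocity = (-50.200, 0.000) km/h.
Velocity of seaplane relative to drone = (130.600, 0.000) − (-50.200, 0.000) = (180.800, 0.000) km/h.
Magnitude = |(180.800, 0.000)| = 180.800 km/h.

180.80 km/h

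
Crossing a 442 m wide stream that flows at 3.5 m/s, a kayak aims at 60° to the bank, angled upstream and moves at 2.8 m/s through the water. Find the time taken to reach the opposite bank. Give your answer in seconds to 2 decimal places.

The component of the kayak's velocity perpendicular to the bank is 2.8 × sin 60° = 2.425 m/s.
The flow acts along the bank and has no component across it.
Time = 442 / 2.425 = 182.278 s.

182.28 s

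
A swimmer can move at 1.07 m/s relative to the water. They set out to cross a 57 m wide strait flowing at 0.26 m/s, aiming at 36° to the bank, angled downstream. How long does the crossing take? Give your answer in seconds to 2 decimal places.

The component of the swimmer's velocity perpendicular to the bank is 1.07 × sin 36° = 0.629 m/s.
The flow acts along the bank and has no component across it.
Time = 57 / 0.629 = 90.630 s.

90.63 s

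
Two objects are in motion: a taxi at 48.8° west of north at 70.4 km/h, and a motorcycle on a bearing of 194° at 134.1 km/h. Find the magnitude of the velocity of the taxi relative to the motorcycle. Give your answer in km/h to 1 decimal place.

Taking east as x and north as y: taxi velocity = (-52.970, 46.372) km/h; motorcycle velocity = (-32.442, -130.117) km/h.
Velocity of taxi relative to motorcycle = (-52.970, 46.372) − (-32.442, -130.117) = (-20.528, 176.488) km/h.
Magnitude = |(-20.528, 176.488)| = 177.678 km/h.

177.7 km/h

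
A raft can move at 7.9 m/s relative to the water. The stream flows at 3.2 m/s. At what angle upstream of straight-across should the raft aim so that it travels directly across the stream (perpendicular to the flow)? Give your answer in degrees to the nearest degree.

24°

To cancel the current, the upstream component of the raft's velocity must equal the flow: 7.9 sin θ = 3.2.
sin θ = 3.2 / 7.9 = 0.4051.
θ = arcsin(0.4051) = 23.895°.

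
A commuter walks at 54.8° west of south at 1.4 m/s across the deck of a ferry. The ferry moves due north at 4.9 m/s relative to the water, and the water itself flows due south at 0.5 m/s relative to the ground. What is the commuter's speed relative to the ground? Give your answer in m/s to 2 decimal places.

3.77 m/s

In east/north components (m/s): commuter relative to ferry = (-1.144, -0.807); ferry relative to water = (0.000, 4.900); water relative to ground = (0.000, -0.500).
Sum = (-1.144, 3.593) m/s.
Speed = |(-1.144, 3.593)| = 3.771 m/s.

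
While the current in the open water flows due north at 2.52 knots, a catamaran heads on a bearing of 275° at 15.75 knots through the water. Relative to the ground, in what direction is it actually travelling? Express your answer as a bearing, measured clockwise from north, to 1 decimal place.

283.9°

Taking east as x and north as y: velocity relative to the water = (-15.690, 1.373) knots; the water relative to ground = (0.000, 2.520) knots.
Velocity relative to ground = (-15.690, 1.373) + (0.000, 2.520) = (-15.690, 3.893) knots.
Bearing = atan2(-15.69, 3.89) = 283.93° clockwise from north.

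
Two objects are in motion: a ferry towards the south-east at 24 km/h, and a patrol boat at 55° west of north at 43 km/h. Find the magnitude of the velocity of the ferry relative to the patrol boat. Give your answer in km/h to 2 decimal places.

66.77 km/h

Taking east as x and north as y: ferry velocity = (16.971, -16.971) km/h; patrol boat velocity = (-35.224, 24.664) km/h.
Velocity of ferry relative to patrol boat = (16.971, -16.971) − (-35.224, 24.664) = (52.194, -41.634) km/h.
Magnitude = |(52.194, -41.634)| = 66.766 km/h.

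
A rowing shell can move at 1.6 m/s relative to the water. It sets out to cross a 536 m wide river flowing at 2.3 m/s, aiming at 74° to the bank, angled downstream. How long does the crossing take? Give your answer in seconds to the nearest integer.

349 s

The component of the rowing shell's velocity perpendicular to the bank is 1.6 × sin 74° = 1.538 m/s.
The current is parallel to the bank, so it does not affect the crossing time.
Time = 536 / 1.538 = 348.500 s.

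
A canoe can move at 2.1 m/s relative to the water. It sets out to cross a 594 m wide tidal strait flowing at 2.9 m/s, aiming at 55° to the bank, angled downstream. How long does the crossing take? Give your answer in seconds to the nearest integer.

The component of the canoe's velocity perpendicular to the bank is 2.1 × sin 55° = 1.720 m/s.
The current is parallel to the bank, so it does not affect the crossing time.
Time = 594 / 1.720 = 345.305 s.

345 s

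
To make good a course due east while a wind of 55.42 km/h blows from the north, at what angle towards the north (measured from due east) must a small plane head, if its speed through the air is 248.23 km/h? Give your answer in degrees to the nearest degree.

13°

The wind pushes perpendicular to the desired track; the heading must have a component into the wind equal to 55.42 km/h: 248.23 sin θ = 55.42.
sin θ = 0.2233, so θ = 12.901°.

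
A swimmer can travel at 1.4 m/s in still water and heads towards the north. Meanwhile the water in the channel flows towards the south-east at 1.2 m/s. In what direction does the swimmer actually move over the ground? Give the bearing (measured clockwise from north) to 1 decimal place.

Taking east as x and north as y: velocity relative to the water = (0.000, 1.400) m/s; the water relative to ground = (0.849, -0.849) m/s.
Velocity relative to ground = (0.000, 1.400) + (0.849, -0.849) = (0.849, 0.551) m/s.
Bearing = atan2(0.85, 0.55) = 56.98° clockwise from north.

057.0°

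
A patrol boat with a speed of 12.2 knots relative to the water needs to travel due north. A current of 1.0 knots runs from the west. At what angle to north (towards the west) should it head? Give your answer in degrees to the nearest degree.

5°

The current pushes perpendicular to the desired track; the heading must have a component into the current equal to 1.0 knots: 12.2 sin θ = 1.0.
sin θ = 0.0820, so θ = 4.702°.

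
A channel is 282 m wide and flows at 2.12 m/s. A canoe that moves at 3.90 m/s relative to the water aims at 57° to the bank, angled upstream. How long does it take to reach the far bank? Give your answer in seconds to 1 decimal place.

The component of the canoe's velocity perpendicular to the bank is 3.90 × sin 57° = 3.271 m/s.
The current is parallel to the bank, so it does not affect the crossing time.
Time = 282 / 3.271 = 86.217 s.

86.2 s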